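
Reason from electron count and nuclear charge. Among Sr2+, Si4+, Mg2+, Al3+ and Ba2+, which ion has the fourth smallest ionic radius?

Tabulating Z and e⁻: Si4+ has 10 e⁻ (Z=14), Al3+ has 10 e⁻ (Z=13), Mg2+ has 10 e⁻ (Z=12), Sr2+ has 36 e⁻ (Z=38), Ba2+ has 54 e⁻ (Z=56). Si4+ < Al3+ (isoelectronic, higher Z=14 is smaller); Al3+ < Mg2+ (both 10 e⁻, Z=13>12); Mg2+ < Sr2+ (same group, period 3 vs 5); Sr2+ < Ba2+ (same group, 1 shell fewer).
So the order is Si4+ < Al3+ < Mg2+ < Sr2+ < Ba2+; the 4th-smallest ion is Sr2+.

Sr2+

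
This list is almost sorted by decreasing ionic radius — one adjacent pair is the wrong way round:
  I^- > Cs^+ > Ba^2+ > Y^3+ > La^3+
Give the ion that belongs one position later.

Y^3+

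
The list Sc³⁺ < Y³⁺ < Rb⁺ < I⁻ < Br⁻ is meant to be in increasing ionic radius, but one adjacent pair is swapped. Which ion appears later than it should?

Check each adjacent pair. I⁻ and Br⁻ are reversed: both in group 17 with the same charge; Br⁻ (period 4) has the smaller radius. No other neighbouring pair contradicts the periodic trends, so Br⁻ is the ion listed too late.

Br⁻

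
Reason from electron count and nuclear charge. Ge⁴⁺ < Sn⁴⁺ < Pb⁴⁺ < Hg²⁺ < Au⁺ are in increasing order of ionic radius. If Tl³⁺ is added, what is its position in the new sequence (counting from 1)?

Work out protons and electrons: Ge⁴⁺: 28 e⁻, Z=32, Sn⁴⁺: 46 e⁻, Z=50, Pb⁴⁺: 78 e⁻, Z=82, Tl³⁺: 78 e⁻, Z=81, Hg²⁺: 78 e⁻, Z=80, Au⁺: 78 e⁻, Z=79. Ge⁴⁺ < Sn⁴⁺ (same group, 1 shell fewer); Sn⁴⁺ < Pb⁴⁺ (same group, period 5 vs 6); Pb⁴⁺ < Tl³⁺ (isoelectronic, higher Z=82 is smaller); Tl³⁺ < Hg²⁺ (isoelectronic, higher Z=81 is smaller); Hg²⁺ < Au⁺ (both 78 e⁻, Z=80>79).
Putting Tl³⁺ in gives Ge⁴⁺ < Sn⁴⁺ < Pb⁴⁺ < Tl³⁺ < Hg²⁺ < Au⁺; it lands at slot 4.

4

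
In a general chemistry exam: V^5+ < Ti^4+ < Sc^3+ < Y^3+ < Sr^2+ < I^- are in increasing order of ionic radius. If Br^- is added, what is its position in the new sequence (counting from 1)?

6

Electron counts and nuclear charges: V^5+: 18 e⁻, Z=23, Ti^4+: 18 e⁻, Z=22, Sc^3+: 18 e⁻, Z=21, Y^3+: 36 e⁻, Z=39, Sr^2+: 36 e⁻, Z=38, Br^-: 36 e⁻, Z=35, I^-: 54 e⁻, Z=53. V^5+ < Ti^4+ (isoelectronic, higher Z=23 is smaller); Ti^4+ < Sc^3+ (isoelectronic, higher Z=22 is smaller); Sc^3+ < Y^3+ (same group, 1 shell fewer); Y^3+ < Sr^2+ (isoelectronic, higher Z=39 is smaller); Sr^2+ < Br^- (isoelectronic, higher Z=38 is smaller); Br^- < I^- (same group, period 4 vs 5).
Putting Br^- in gives V^5+ < Ti^4+ < Sc^3+ < Y^3+ < Sr^2+ < Br^- < I^-; it lands at slot 6.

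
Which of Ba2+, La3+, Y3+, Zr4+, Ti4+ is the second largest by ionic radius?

Electron counts and nuclear charges: Ti4+: 18 e⁻, Z=22, Zr4+: 36 e⁻, Z=40, Y3+: 36 e⁻, Z=39, La3+: 54 e⁻, Z=57, Ba2+: 54 e⁻, Z=56. Ti4+ < Zr4+ (same group, period 4 vs 5); Zr4+ < Y3+ (both 36 e⁻, Z=40>39); Y3+ < La3+ (same group, period 5 vs 6); La3+ < Ba2+ (both 54 e⁻, Z=57>56).
That gives Ti4+ < Zr4+ < Y3+ < La3+ < Ba2+. From the largest end, number 2 is La3+.

La3+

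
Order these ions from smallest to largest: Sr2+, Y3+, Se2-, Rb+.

Each ion has 36 electrons. The ranking follows nuclear charge in reverse — greater Z gives a smaller radius. Y3+ (Z=39), Sr2+ (Z=38), Rb+ (Z=37), Se2- (Z=34).

Y3+ < Sr2+ < Rb+ < Se2-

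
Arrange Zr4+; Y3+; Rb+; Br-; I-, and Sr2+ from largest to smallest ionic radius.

Electron counts and nuclear charges: Zr4+ has 36 e⁻ (Z=40), Y3+ has 36 e⁻ (Z=39), Sr2+ has 36 e⁻ (Z=38), Rb+ has 36 e⁻ (Z=37), Br- has 36 e⁻ (Z=35), I- has 54 e⁻ (Z=53). Zr4+ < Y3+ (both 36 e⁻, Z=40>39); Y3+ < Sr2+ (both 36 e⁻, Z=39>38); Sr2+ < Rb+ (both 36 e⁻, Z=38>37); Rb+ < Br- (both 36 e⁻, Z=37>35); Br- < I- (same group, 1 shell fewer).

I- > Br- > Rb+ > Sr2+ > Y3+ > Zr4+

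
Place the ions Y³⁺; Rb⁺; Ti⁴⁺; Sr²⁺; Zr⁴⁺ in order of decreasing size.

Rb⁺ > Sr²⁺ > Y³⁺ > Zr⁴⁺ > Ti⁴⁺

Tabulating Z and e⁻: Ti⁴⁺ (Z=22, 18 e⁻), Zr⁴⁺ (Z=40, 36 e⁻), Y³⁺ (Z=39, 36 e⁻), Sr²⁺ (Z=38, 36 e⁻), Rb⁺ (Z=37, 36 e⁻). Ti⁴⁺ < Zr⁴⁺ (same group, 1 shell fewer); Zr⁴⁺ < Y³⁺ (both 36 e⁻, Z=40>39); Y³⁺ < Sr²⁺ (isoelectronic, higher Z=39 is smaller); Sr²⁺ < Rb⁺ (isoelectronic, higher Z=38 is smaller).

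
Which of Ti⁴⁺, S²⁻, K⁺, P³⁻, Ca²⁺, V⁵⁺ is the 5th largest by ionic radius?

These species are isoelectronic with 18 electrons. The only difference is the number of protons: V⁵⁺ (Z=23), Ti⁴⁺ (Z=22), Ca²⁺ (Z=20), K⁺ (Z=19), S²⁻ (Z=16), P³⁻ (Z=15). The strongest nuclear pull (V⁵⁺) gives the smallest ion.
Ordering: V⁵⁺ < Ti⁴⁺ < Ca²⁺ < K⁺ < S²⁻ < P³⁻. The 5th largest is Ti⁴⁺.

Ti⁴⁺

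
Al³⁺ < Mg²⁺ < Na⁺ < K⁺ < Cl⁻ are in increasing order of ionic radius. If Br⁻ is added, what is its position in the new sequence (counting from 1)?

6

Tabulating Z and e⁻: Al³⁺ has 10 e⁻ (Z=13), Mg²⁺ has 10 e⁻ (Z=12), Na⁺ has 10 e⁻ (Z=11), K⁺ has 18 e⁻ (Z=19), Cl⁻ has 18 e⁻ (Z=17), Br⁻ has 36 e⁻ (Z=35). Al³⁺ < Mg²⁺ (both 10 e⁻, Z=13>12); Mg²⁺ < Na⁺ (isoelectronic, higher Z=12 is smaller); Na⁺ < K⁺ (same group, period 3 vs 4); K⁺ < Cl⁻ (isoelectronic, higher Z=19 is smaller); Cl⁻ < Br⁻ (same group, period 3 vs 4).
The complete sequence is Al³⁺ < Mg²⁺ < Na⁺ < K⁺ < Cl⁻ < Br⁻. Br⁻ sits at position 6.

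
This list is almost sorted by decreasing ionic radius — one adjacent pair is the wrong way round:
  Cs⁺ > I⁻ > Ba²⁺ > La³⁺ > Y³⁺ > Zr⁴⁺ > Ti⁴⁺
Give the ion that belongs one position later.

Cs⁺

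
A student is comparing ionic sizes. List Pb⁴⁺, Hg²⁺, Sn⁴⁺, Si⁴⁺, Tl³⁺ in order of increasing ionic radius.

Si⁴⁺ < Sn⁴⁺ < Pb⁴⁺ < Tl³⁺ < Hg²⁺

First list Z and electron count for each: Si⁴⁺ has 10 e⁻ (Z=14), Sn⁴⁺ has 46 e⁻ (Z=50), Pb⁴⁺ has 78 e⁻ (Z=82), Tl³⁺ has 78 e⁻ (Z=81), Hg²⁺ has 78 e⁻ (Z=80). Si⁴⁺ < Sn⁴⁺ (same group, 2 shells fewer); Sn⁴⁺ < Pb⁴⁺ (same group, 1 shell fewer); Pb⁴⁺ < Tl³⁺ (isoelectronic, higher Z=82 is smaller); Tl³⁺ < Hg²⁺ (both 78 e⁻, Z=81>80).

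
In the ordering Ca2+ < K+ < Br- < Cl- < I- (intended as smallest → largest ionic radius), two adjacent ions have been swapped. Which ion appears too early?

Compare adjacent ions: same group and charge — period 3 sits above period 4, so Cl- is smaller — yet in this increasing list Br- sits before Cl-. Nothing else is reversed, so Br- should move one place to the right.

Br-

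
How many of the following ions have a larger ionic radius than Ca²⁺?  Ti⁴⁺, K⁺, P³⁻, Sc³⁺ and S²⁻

3

These species are isoelectronic with 18 electrons. The only difference is the number of protons: Ti⁴⁺ (Z=22), Sc³⁺ (Z=21), Ca²⁺ (Z=20), K⁺ (Z=19), S²⁻ (Z=16), P³⁻ (Z=15). The strongest nuclear pull (Ti⁴⁺) gives the smallest ion.
Ordering all of them (including Ca²⁺) by radius gives Ti⁴⁺ < Sc³⁺ < Ca²⁺ < K⁺ < S²⁻ < P³⁻. That's 3.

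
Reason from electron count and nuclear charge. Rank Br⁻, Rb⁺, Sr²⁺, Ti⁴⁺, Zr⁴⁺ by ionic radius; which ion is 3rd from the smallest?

Sr²⁺

Work out protons and electrons: Ti⁴⁺ has 18 e⁻ (Z=22), Zr⁴⁺ has 36 e⁻ (Z=40), Sr²⁺ has 36 e⁻ (Z=38), Rb⁺ has 36 e⁻ (Z=37), Br⁻ has 36 e⁻ (Z=35). Ti⁴⁺ < Zr⁴⁺ (same group, 1 shell fewer); Zr⁴⁺ < Sr²⁺ (both 36 e⁻, Z=40>38); Sr²⁺ < Rb⁺ (isoelectronic, higher Z=38 is smaller); Rb⁺ < Br⁻ (isoelectronic, higher Z=37 is smaller).
Ordering: Ti⁴⁺ < Zr⁴⁺ < Sr²⁺ < Rb⁺ < Br⁻. The 3rd smallest is Sr²⁺.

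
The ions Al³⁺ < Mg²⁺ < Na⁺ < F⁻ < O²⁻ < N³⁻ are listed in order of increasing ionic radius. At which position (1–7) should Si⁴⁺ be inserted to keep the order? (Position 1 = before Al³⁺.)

1

Each ion has 10 electrons. The ranking follows nuclear charge in reverse — greater Z gives a smaller radius. Si⁴⁺ (Z=14), Al³⁺ (Z=13), Mg²⁺ (Z=12), Na⁺ (Z=11), F⁻ (Z=9), O²⁻ (Z=8), N³⁻ (Z=7).
Merged order: Si⁴⁺ < Al³⁺ < Mg²⁺ < Na⁺ < F⁻ < O²⁻ < N³⁻ — Si⁴⁺ is number 1.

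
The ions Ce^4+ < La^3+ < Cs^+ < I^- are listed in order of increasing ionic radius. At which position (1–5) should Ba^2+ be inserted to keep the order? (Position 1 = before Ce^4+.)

All of these have 54 electrons (isoelectronic). With the same electron cloud, the ion with the most protons pulls it in tightest. Nuclear charges: Ce^4+ (Z=58), La^3+ (Z=57), Ba^2+ (Z=56), Cs^+ (Z=55), I^- (Z=53). Highest Z is smallest.
The complete sequence is Ce^4+ < La^3+ < Ba^2+ < Cs^+ < I^-. Ba^2+ sits at position 3.

3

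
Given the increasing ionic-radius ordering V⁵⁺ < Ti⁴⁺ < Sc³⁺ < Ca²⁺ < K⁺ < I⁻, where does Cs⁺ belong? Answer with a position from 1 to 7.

6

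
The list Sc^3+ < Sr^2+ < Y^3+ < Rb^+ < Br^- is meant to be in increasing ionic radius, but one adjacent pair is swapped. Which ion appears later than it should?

Compare adjacent ions: they are isoelectronic (36 e⁻) and Y has more protons than Sr (39 vs 38), making Y^3+ smaller — yet in this increasing list Sr^2+ sits before Y^3+. Nothing else is reversed, so Y^3+ should move one place to the left.

Y^3+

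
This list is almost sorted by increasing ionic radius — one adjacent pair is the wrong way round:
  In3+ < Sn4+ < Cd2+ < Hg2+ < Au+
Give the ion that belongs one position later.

Compare adjacent ions: both have 46 electrons but Z(Sn)=50 > Z(In)=49, so Sn4+ should be the smaller of the two — yet in this increasing list In3+ sits before Sn4+. Nothing else is reversed, so In3+ should move one place to the right.

In3+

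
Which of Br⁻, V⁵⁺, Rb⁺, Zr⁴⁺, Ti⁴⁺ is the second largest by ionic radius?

Rb⁺

First list Z and electron count for each: V⁵⁺ (Z=23, 18 e⁻), Ti⁴⁺ (Z=22, 18 e⁻), Zr⁴⁺ (Z=40, 36 e⁻), Rb⁺ (Z=37, 36 e⁻), Br⁻ (Z=35, 36 e⁻). V⁵⁺ < Ti⁴⁺ (both 18 e⁻, Z=23>22); Ti⁴⁺ < Zr⁴⁺ (same group, period 4 vs 5); Zr⁴⁺ < Rb⁺ (isoelectronic, higher Z=40 is smaller); Rb⁺ < Br⁻ (both 36 e⁻, Z=37>35).
So the order is V⁵⁺ < Ti⁴⁺ < Zr⁴⁺ < Rb⁺ < Br⁻; the 2nd-largest ion is Rb⁺.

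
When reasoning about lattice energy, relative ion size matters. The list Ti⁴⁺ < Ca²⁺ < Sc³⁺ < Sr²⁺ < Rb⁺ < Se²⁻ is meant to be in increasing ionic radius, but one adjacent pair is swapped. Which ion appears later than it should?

Sc³⁺

Check each adjacent pair. Ca²⁺ and Sc³⁺ are reversed: they are isoelectronic (18 e⁻) and Sc has more protons than Ca (21 vs 20), making Sc³⁺ smaller. No other neighbouring pair contradicts the periodic trends, so Sc³⁺ is the ion listed too late.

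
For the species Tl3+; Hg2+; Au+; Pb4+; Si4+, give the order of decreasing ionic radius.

Au+ > Hg2+ > Tl3+ > Pb4+ > Si4+

Electron counts and nuclear charges: Si4+ (Z=14, 10 e⁻), Pb4+ (Z=82, 78 e⁻), Tl3+ (Z=81, 78 e⁻), Hg2+ (Z=80, 78 e⁻), Au+ (Z=79, 78 e⁻). Si4+ < Pb4+ (same group, 3 shells fewer); Pb4+ < Tl3+ (isoelectronic, higher Z=82 is smaller); Tl3+ < Hg2+ (both 78 e⁻, Z=81>80); Hg2+ < Au+ (both 78 e⁻, Z=80>79).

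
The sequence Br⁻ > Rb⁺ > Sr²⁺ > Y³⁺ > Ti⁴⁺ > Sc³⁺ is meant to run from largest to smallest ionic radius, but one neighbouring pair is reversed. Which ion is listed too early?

Ti⁴⁺

Check each adjacent pair. Ti⁴⁺ and Sc³⁺ are reversed: Ti⁴⁺ and Sc³⁺ share 18 electrons; the higher nuclear charge on Ti (Z=22) contracts it more, so Ti⁴⁺ < Sc³⁺. No other neighbouring pair contradicts the periodic trends, so Ti⁴⁺ is the ion listed too early.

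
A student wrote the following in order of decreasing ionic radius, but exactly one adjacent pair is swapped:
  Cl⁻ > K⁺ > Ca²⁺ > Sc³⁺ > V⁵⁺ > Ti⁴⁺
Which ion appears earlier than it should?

The pair V⁵⁺, Ti⁴⁺ is the wrong way round — V⁵⁺ and Ti⁴⁺ share 18 electrons; the higher nuclear charge on V (Z=23) contracts it more, so V⁵⁺ < Ti⁴⁺. All other adjacent pairs agree with periodic trends, so V⁵⁺ is the misplaced ion.

V⁵⁺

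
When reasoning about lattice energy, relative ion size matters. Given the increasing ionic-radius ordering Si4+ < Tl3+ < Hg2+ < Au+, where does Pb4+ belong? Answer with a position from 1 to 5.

Electron counts and nuclear charges: Si4+: 10 e⁻, Z=14, Pb4+: 78 e⁻, Z=82, Tl3+: 78 e⁻, Z=81, Hg2+: 78 e⁻, Z=80, Au+: 78 e⁻, Z=79. Si4+ < Pb4+ (same group, period 3 vs 6); Pb4+ < Tl3+ (isoelectronic, higher Z=82 is smaller); Tl3+ < Hg2+ (isoelectronic, higher Z=81 is smaller); Hg2+ < Au+ (isoelectronic, higher Z=80 is smaller).
With Pb4+ included the full order is Si4+ < Pb4+ < Tl3+ < Hg2+ < Au+, so it takes position 2.

2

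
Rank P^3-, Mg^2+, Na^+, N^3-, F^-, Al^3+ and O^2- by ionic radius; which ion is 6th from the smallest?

Al^3+ (Z=13, 10 e⁻), Mg^2+ (Z=12, 10 e⁻), Na^+ (Z=11, 10 e⁻), F^- (Z=9, 10 e⁻), O^2- (Z=8, 10 e⁻), N^3- (Z=7, 10 e⁻), P^3- (Z=15, 18 e⁻). Al^3+ < Mg^2+ (both 10 e⁻, Z=13>12); Mg^2+ < Na^+ (isoelectronic, higher Z=12 is smaller); Na^+ < F^- (both 10 e⁻, Z=11>9); F^- < O^2- (both 10 e⁻, Z=9>8); O^2- < N^3- (both 10 e⁻, Z=8>7); N^3- < P^3- (same group, period 2 vs 3).
So the order is Al^3+ < Mg^2+ < Na^+ < F^- < O^2- < N^3- < P^3-; the 6th-smallest ion is N^3-.

N^3-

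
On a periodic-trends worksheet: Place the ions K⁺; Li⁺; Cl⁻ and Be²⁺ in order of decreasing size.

Cl⁻ > K⁺ > Li⁺ > Be²⁺

Be²⁺ has 2 e⁻ (Z=4), Li⁺ has 2 e⁻ (Z=3), K⁺ has 18 e⁻ (Z=19), Cl⁻ has 18 e⁻ (Z=17). Be²⁺ < Li⁺ (isoelectronic, higher Z=4 is smaller); Li⁺ < K⁺ (same group, period 2 vs 4); K⁺ < Cl⁻ (both 18 e⁻, Z=19>17).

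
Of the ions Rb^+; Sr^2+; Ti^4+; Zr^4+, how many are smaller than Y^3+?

2

Work out protons and electrons: Ti^4+ (Z=22, 18 e⁻), Zr^4+ (Z=40, 36 e⁻), Y^3+ (Z=39, 36 e⁻), Sr^2+ (Z=38, 36 e⁻), Rb^+ (Z=37, 36 e⁻). Ti^4+ < Zr^4+ (same group, 1 shell fewer); Zr^4+ < Y^3+ (isoelectronic, higher Z=40 is smaller); Y^3+ < Sr^2+ (isoelectronic, higher Z=39 is smaller); Sr^2+ < Rb^+ (isoelectronic, higher Z=38 is smaller).
Overall: Ti^4+ < Zr^4+ < Y^3+ < Sr^2+ < Rb^+. Y^3+ has 2 below it and 2 above. Count: 2.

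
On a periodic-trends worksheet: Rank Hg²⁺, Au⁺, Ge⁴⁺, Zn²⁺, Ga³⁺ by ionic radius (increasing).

Ge⁴⁺ < Ga³⁺ < Zn²⁺ < Hg²⁺ < Au⁺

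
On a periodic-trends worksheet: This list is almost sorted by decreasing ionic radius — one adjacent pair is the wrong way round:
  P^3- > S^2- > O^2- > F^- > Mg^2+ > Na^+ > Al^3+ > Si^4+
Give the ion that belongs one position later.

Mg^2+

Compare adjacent ions: they are isoelectronic (10 e⁻) and Mg has more protons than Na (12 vs 11), making Mg^2+ smaller — yet in this decreasing list Mg^2+ sits before Na^+. Nothing else is reversed, so Mg^2+ should move one place to the right.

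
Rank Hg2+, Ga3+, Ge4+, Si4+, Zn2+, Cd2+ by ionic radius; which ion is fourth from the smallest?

Zn2+

Si4+: 10 e⁻, Z=14, Ge4+: 28 e⁻, Z=32, Ga3+: 28 e⁻, Z=31, Zn2+: 28 e⁻, Z=30, Cd2+: 46 e⁻, Z=48, Hg2+: 78 e⁻, Z=80. Si4+ < Ge4+ (same group, period 3 vs 4); Ge4+ < Ga3+ (both 28 e⁻, Z=32>31); Ga3+ < Zn2+ (both 28 e⁻, Z=31>30); Zn2+ < Cd2+ (same group, period 4 vs 5); Cd2+ < Hg2+ (same group, period 5 vs 6).
So the order is Si4+ < Ge4+ < Ga3+ < Zn2+ < Cd2+ < Hg2+; the 4th-smallest ion is Zn2+.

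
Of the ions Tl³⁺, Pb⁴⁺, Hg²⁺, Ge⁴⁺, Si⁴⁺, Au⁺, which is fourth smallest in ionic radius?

Electron counts and nuclear charges: Si⁴⁺ (Z=14, 10 e⁻), Ge⁴⁺ (Z=32, 28 e⁻), Pb⁴⁺ (Z=82, 78 e⁻), Tl³⁺ (Z=81, 78 e⁻), Hg²⁺ (Z=80, 78 e⁻), Au⁺ (Z=79, 78 e⁻). Si⁴⁺ < Ge⁴⁺ (same group, 1 shell fewer); Ge⁴⁺ < Pb⁴⁺ (same group, period 4 vs 6); Pb⁴⁺ < Tl³⁺ (isoelectronic, higher Z=82 is smaller); Tl³⁺ < Hg²⁺ (both 78 e⁻, Z=81>80); Hg²⁺ < Au⁺ (isoelectronic, higher Z=80 is smaller).
So the order is Si⁴⁺ < Ge⁴⁺ < Pb⁴⁺ < Tl³⁺ < Hg²⁺ < Au⁺; the 4th-smallest ion is Tl³⁺.

Tl³⁺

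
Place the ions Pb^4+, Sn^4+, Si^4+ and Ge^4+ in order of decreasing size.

Pb^4+ > Sn^4+ > Ge^4+ > Si^4+

These ions sit in one column with identical charge. Each step down the periodic table adds a principal shell, increasing the radius.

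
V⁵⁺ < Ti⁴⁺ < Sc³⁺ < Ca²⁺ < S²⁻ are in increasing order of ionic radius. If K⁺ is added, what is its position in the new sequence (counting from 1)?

5

These species are isoelectronic with 18 electrons. The only difference is the number of protons: V⁵⁺ (Z=23), Ti⁴⁺ (Z=22), Sc³⁺ (Z=21), Ca²⁺ (Z=20), K⁺ (Z=19), S²⁻ (Z=16). The strongest nuclear pull (V⁵⁺) gives the smallest ion.
With K⁺ included the full order is V⁵⁺ < Ti⁴⁺ < Sc³⁺ < Ca²⁺ < K⁺ < S²⁻, so it takes position 5.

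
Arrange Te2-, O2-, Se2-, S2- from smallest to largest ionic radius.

Same group, same charge. Going down the group adds an extra shell of electrons, so the ion gets larger: O2- is highest in the group and smallest.

O2- < S2- < Se2- < Te2-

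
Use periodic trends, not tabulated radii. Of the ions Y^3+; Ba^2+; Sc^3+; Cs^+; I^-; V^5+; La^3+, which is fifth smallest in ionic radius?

Work out protons and electrons: V^5+ has 18 e⁻ (Z=23), Sc^3+ has 18 e⁻ (Z=21), Y^3+ has 36 e⁻ (Z=39), La^3+ has 54 e⁻ (Z=57), Ba^2+ has 54 e⁻ (Z=56), Cs^+ has 54 e⁻ (Z=55), I^- has 54 e⁻ (Z=53). V^5+ < Sc^3+ (both 18 e⁻, Z=23>21); Sc^3+ < Y^3+ (same group, 1 shell fewer); Y^3+ < La^3+ (same group, 1 shell fewer); La^3+ < Ba^2+ (both 54 e⁻, Z=57>56); Ba^2+ < Cs^+ (both 54 e⁻, Z=56>55); Cs^+ < I^- (both 54 e⁻, Z=55>53).
That gives V^5+ < Sc^3+ < Y^3+ < La^3+ < Ba^2+ < Cs^+ < I^-. From the smallest end, number 5 is Ba^2+.

Ba^2+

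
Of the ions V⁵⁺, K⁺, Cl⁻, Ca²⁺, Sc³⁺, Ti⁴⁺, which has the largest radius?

Cl⁻

Isoelectronic series (18 e⁻ each). Size is set by nuclear charge: more protons means a smaller ion. V⁵⁺ (Z=23), Ti⁴⁺ (Z=22), Sc³⁺ (Z=21), Ca²⁺ (Z=20), K⁺ (Z=19), Cl⁻ (Z=17).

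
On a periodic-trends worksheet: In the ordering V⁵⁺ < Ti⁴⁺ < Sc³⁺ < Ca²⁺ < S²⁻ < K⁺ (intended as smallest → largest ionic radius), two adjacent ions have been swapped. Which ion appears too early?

Check each adjacent pair. S²⁻ and K⁺ are reversed: K⁺ and S²⁻ share 18 electrons; the higher nuclear charge on K (Z=19) contracts it more, so K⁺ < S²⁻. No other neighbouring pair contradicts the periodic trends, so S²⁻ is the ion listed too early.

S²⁻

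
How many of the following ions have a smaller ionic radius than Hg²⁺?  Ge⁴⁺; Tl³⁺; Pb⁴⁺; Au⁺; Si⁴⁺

Tabulating Z and e⁻: Si⁴⁺: 10 e⁻, Z=14, Ge⁴⁺: 28 e⁻, Z=32, Pb⁴⁺: 78 e⁻, Z=82, Tl³⁺: 78 e⁻, Z=81, Hg²⁺: 78 e⁻, Z=80, Au⁺: 78 e⁻, Z=79. Si⁴⁺ < Ge⁴⁺ (same group, period 3 vs 4); Ge⁴⁺ < Pb⁴⁺ (same group, 2 shells fewer); Pb⁴⁺ < Tl³⁺ (isoelectronic, higher Z=82 is smaller); Tl³⁺ < Hg²⁺ (both 78 e⁻, Z=81>80); Hg²⁺ < Au⁺ (isoelectronic, higher Z=80 is smaller).
Overall: Si⁴⁺ < Ge⁴⁺ < Pb⁴⁺ < Tl³⁺ < Hg²⁺ < Au⁺. Hg²⁺ has 4 below it and 1 above. That's 4.

4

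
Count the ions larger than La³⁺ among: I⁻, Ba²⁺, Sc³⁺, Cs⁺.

3

Tabulating Z and e⁻: Sc³⁺ (Z=21, 18 e⁻), La³⁺ (Z=57, 54 e⁻), Ba²⁺ (Z=56, 54 e⁻), Cs⁺ (Z=55, 54 e⁻), I⁻ (Z=53, 54 e⁻). Sc³⁺ < La³⁺ (same group, period 4 vs 6); La³⁺ < Ba²⁺ (isoelectronic, higher Z=57 is smaller); Ba²⁺ < Cs⁺ (both 54 e⁻, Z=56>55); Cs⁺ < I⁻ (both 54 e⁻, Z=55>53).
Overall: Sc³⁺ < La³⁺ < Ba²⁺ < Cs⁺ < I⁻. La³⁺ has 1 below it and 3 above. Count: 3.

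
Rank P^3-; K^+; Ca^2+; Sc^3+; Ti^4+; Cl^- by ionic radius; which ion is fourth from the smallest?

K^+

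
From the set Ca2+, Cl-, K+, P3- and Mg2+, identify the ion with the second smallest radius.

Ca2+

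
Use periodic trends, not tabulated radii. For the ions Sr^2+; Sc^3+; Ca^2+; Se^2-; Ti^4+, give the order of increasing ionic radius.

Work out protons and electrons: Ti^4+ has 18 e⁻ (Z=22), Sc^3+ has 18 e⁻ (Z=21), Ca^2+ has 18 e⁻ (Z=20), Sr^2+ has 36 e⁻ (Z=38), Se^2- has 36 e⁻ (Z=34). Ti^4+ < Sc^3+ (isoelectronic, higher Z=22 is smaller); Sc^3+ < Ca^2+ (both 18 e⁻, Z=21>20); Ca^2+ < Sr^2+ (same group, period 4 vs 5); Sr^2+ < Se^2- (isoelectronic, higher Z=38 is smaller).

Ti^4+ < Sc^3+ < Ca^2+ < Sr^2+ < Se^2-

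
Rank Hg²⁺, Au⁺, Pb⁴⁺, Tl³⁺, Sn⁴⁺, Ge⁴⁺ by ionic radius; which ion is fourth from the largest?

Ge⁴⁺ has 28 e⁻ (Z=32), Sn⁴⁺ has 46 e⁻ (Z=50), Pb⁴⁺ has 78 e⁻ (Z=82), Tl³⁺ has 78 e⁻ (Z=81), Hg²⁺ has 78 e⁻ (Z=80), Au⁺ has 78 e⁻ (Z=79). Ge⁴⁺ < Sn⁴⁺ (same group, 1 shell fewer); Sn⁴⁺ < Pb⁴⁺ (same group, 1 shell fewer); Pb⁴⁺ < Tl³⁺ (isoelectronic, higher Z=82 is smaller); Tl³⁺ < Hg²⁺ (isoelectronic, higher Z=81 is smaller); Hg²⁺ < Au⁺ (both 78 e⁻, Z=80>79).
Ordering: Ge⁴⁺ < Sn⁴⁺ < Pb⁴⁺ < Tl³⁺ < Hg²⁺ < Au⁺. The fourth largest is Pb⁴⁺.

Pb⁴⁺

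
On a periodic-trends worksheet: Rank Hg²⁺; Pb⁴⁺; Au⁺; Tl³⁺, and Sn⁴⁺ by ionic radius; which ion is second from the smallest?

Tabulating Z and e⁻: Sn⁴⁺ (Z=50, 46 e⁻), Pb⁴⁺ (Z=82, 78 e⁻), Tl³⁺ (Z=81, 78 e⁻), Hg²⁺ (Z=80, 78 e⁻), Au⁺ (Z=79, 78 e⁻). Sn⁴⁺ < Pb⁴⁺ (same group, period 5 vs 6); Pb⁴⁺ < Tl³⁺ (both 78 e⁻, Z=82>81); Tl³⁺ < Hg²⁺ (both 78 e⁻, Z=81>80); Hg²⁺ < Au⁺ (both 78 e⁻, Z=80>79).
Ordering: Sn⁴⁺ < Pb⁴⁺ < Tl³⁺ < Hg²⁺ < Au⁺. The second smallest is Pb⁴⁺.

Pb⁴⁺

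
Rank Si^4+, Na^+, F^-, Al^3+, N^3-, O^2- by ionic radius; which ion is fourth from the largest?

Isoelectronic series (10 e⁻ each). Size is set by nuclear charge: more protons means a smaller ion. Si^4+ (Z=14), Al^3+ (Z=13), Na^+ (Z=11), F^- (Z=9), O^2- (Z=8), N^3- (Z=7).
So the order is Si^4+ < Al^3+ < Na^+ < F^- < O^2- < N^3-; the 4th-largest ion is Na^+.

Na^+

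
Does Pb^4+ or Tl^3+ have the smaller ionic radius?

All of these have 78 electrons (isoelectronic). With the same electron cloud, the ion with the most protons pulls it in tightest. Nuclear charges: Pb^4+ (Z=82), Tl^3+ (Z=81). Highest Z is smallest.

Pb^4+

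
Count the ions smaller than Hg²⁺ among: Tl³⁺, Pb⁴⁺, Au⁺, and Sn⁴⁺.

3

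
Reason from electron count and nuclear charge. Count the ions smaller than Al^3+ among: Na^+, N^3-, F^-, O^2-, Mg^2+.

All of these have 10 electrons (isoelectronic). With the same electron cloud, the ion with the most protons pulls it in tightest. Nuclear charges: Al^3+ (Z=13), Mg^2+ (Z=12), Na^+ (Z=11), F^- (Z=9), O^2- (Z=8), N^3- (Z=7). Highest Z is smallest.
Ordering all of them (including Al^3+) by radius gives Al^3+ < Mg^2+ < Na^+ < F^- < O^2- < N^3-. Count: 0.

0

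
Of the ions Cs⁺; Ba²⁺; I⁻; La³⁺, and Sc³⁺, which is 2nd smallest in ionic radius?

La³⁺

Work out protons and electrons: Sc³⁺ has 18 e⁻ (Z=21), La³⁺ has 54 e⁻ (Z=57), Ba²⁺ has 54 e⁻ (Z=56), Cs⁺ has 54 e⁻ (Z=55), I⁻ has 54 e⁻ (Z=53). Sc³⁺ < La³⁺ (same group, 2 shells fewer); La³⁺ < Ba²⁺ (both 54 e⁻, Z=57>56); Ba²⁺ < Cs⁺ (isoelectronic, higher Z=56 is smaller); Cs⁺ < I⁻ (isoelectronic, higher Z=55 is smaller).
Full ascending order: Sc³⁺ < La³⁺ < Ba²⁺ < Cs⁺ < I⁻. Counting from the smallest, position 2 is La³⁺.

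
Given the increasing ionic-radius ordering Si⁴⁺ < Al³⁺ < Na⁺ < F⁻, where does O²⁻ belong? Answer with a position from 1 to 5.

5

Each ion has 10 electrons. The ranking follows nuclear charge in reverse — greater Z gives a smaller radius. Si⁴⁺ (Z=14), Al³⁺ (Z=13), Na⁺ (Z=11), F⁻ (Z=9), O²⁻ (Z=8).
With O²⁻ included the full order is Si⁴⁺ < Al³⁺ < Na⁺ < F⁻ < O²⁻, so it takes position 5.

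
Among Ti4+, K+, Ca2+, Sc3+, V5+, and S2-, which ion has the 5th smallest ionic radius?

K+

Isoelectronic series (18 e⁻ each). Size is set by nuclear charge: more protons means a smaller ion. V5+ (Z=23), Ti4+ (Z=22), Sc3+ (Z=21), Ca2+ (Z=20), K+ (Z=19), S2- (Z=16).
So the order is V5+ < Ti4+ < Sc3+ < Ca2+ < K+ < S2-; the 5th-smallest ion is K+.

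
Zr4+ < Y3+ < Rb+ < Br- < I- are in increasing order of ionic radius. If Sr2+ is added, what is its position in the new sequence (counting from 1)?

3

Work out protons and electrons: Zr4+: 36 e⁻, Z=40, Y3+: 36 e⁻, Z=39, Sr2+: 36 e⁻, Z=38, Rb+: 36 e⁻, Z=37, Br-: 36 e⁻, Z=35, I-: 54 e⁻, Z=53. Zr4+ < Y3+ (both 36 e⁻, Z=40>39); Y3+ < Sr2+ (both 36 e⁻, Z=39>38); Sr2+ < Rb+ (isoelectronic, higher Z=38 is smaller); Rb+ < Br- (isoelectronic, higher Z=37 is smaller); Br- < I- (same group, period 4 vs 5).
The complete sequence is Zr4+ < Y3+ < Sr2+ < Rb+ < Br- < I-. Sr2+ sits at position 3.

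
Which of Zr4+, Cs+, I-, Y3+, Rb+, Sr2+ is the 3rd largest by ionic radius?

Zr4+ has 36 e⁻ (Z=40), Y3+ has 36 e⁻ (Z=39), Sr2+ has 36 e⁻ (Z=38), Rb+ has 36 e⁻ (Z=37), Cs+ has 54 e⁻ (Z=55), I- has 54 e⁻ (Z=53). Zr4+ < Y3+ (isoelectronic, higher Z=40 is smaller); Y3+ < Sr2+ (isoelectronic, higher Z=39 is smaller); Sr2+ < Rb+ (isoelectronic, higher Z=38 is smaller); Rb+ < Cs+ (same group, period 5 vs 6); Cs+ < I- (isoelectronic, higher Z=55 is smaller).
That gives Zr4+ < Y3+ < Sr2+ < Rb+ < Cs+ < I-. From the largest end, number 3 is Rb+.

Rb+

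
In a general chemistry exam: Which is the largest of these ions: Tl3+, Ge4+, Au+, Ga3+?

Au+

Electron counts and nuclear charges: Ge4+ (Z=32, 28 e⁻), Ga3+ (Z=31, 28 e⁻), Tl3+ (Z=81, 78 e⁻), Au+ (Z=79, 78 e⁻). Ge4+ < Ga3+ (isoelectronic, higher Z=32 is smaller); Ga3+ < Tl3+ (same group, 2 shells fewer); Tl3+ < Au+ (isoelectronic, higher Z=81 is smaller).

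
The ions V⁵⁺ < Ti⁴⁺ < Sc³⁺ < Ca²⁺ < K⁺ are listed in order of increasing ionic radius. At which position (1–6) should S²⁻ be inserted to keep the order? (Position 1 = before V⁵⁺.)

Each ion has 18 electrons. The ranking follows nuclear charge in reverse — greater Z gives a smaller radius. V⁵⁺ (Z=23), Ti⁴⁺ (Z=22), Sc³⁺ (Z=21), Ca²⁺ (Z=20), K⁺ (Z=19), S²⁻ (Z=16).
With S²⁻ included the full order is V⁵⁺ < Ti⁴⁺ < Sc³⁺ < Ca²⁺ < K⁺ < S²⁻, so it takes position 6.

6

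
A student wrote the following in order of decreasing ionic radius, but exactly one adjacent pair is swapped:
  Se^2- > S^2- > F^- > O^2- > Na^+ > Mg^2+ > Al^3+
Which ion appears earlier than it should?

F^-

The pair F^-, O^2- is the wrong way round — they are isoelectronic (10 e⁻) and F has more protons than O (9 vs 8), making F^- smaller. All other adjacent pairs agree with periodic trends, so F^- is the misplaced ion.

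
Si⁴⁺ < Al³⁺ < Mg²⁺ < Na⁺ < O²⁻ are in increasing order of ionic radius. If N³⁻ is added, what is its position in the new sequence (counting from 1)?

Each ion has 10 electrons. The ranking follows nuclear charge in reverse — greater Z gives a smaller radius. Si⁴⁺ (Z=14), Al³⁺ (Z=13), Mg²⁺ (Z=12), Na⁺ (Z=11), O²⁻ (Z=8), N³⁻ (Z=7).
The complete sequence is Si⁴⁺ < Al³⁺ < Mg²⁺ < Na⁺ < O²⁻ < N³⁻. N³⁻ sits at position 6.

6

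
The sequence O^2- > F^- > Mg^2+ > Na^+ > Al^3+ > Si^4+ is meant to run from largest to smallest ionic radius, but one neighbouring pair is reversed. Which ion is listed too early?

Compare adjacent ions: both have 10 electrons but Z(Mg)=12 > Z(Na)=11, so Mg^2+ should be the smaller of the two — yet in this decreasing list Mg^2+ sits before Na^+. Nothing else is reversed, so Mg^2+ should move one place to the right.

Mg^2+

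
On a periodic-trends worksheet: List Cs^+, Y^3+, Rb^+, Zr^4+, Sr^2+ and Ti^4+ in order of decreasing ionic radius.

Cs^+ > Rb^+ > Sr^2+ > Y^3+ > Zr^4+ > Ti^4+

Ti^4+: 18 e⁻, Z=22, Zr^4+: 36 e⁻, Z=40, Y^3+: 36 e⁻, Z=39, Sr^2+: 36 e⁻, Z=38, Rb^+: 36 e⁻, Z=37, Cs^+: 54 e⁻, Z=55. Ti^4+ < Zr^4+ (same group, period 4 vs 5); Zr^4+ < Y^3+ (isoelectronic, higher Z=40 is smaller); Y^3+ < Sr^2+ (both 36 e⁻, Z=39>38); Sr^2+ < Rb^+ (both 36 e⁻, Z=38>37); Rb^+ < Cs^+ (same group, period 5 vs 6).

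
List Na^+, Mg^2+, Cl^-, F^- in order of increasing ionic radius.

Mg^2+ < Na^+ < F^- < Cl^-

Electron counts and nuclear charges: Mg^2+: 10 e⁻, Z=12, Na^+: 10 e⁻, Z=11, F^-: 10 e⁻, Z=9, Cl^-: 18 e⁻, Z=17. Mg^2+ < Na^+ (both 10 e⁻, Z=12>11); Na^+ < F^- (both 10 e⁻, Z=11>9); F^- < Cl^- (same group, period 2 vs 3).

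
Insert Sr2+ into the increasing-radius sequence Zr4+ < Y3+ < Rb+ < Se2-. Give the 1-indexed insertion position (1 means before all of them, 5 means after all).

All of these have 36 electrons (isoelectronic). With the same electron cloud, the ion with the most protons pulls it in tightest. Nuclear charges: Zr4+ (Z=40), Y3+ (Z=39), Sr2+ (Z=38), Rb+ (Z=37), Se2- (Z=34). Highest Z is smallest.
Putting Sr2+ in gives Zr4+ < Y3+ < Sr2+ < Rb+ < Se2-; it lands at slot 3.

3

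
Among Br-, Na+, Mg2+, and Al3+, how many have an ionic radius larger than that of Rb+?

Tabulating Z and e⁻: Al3+ (Z=13, 10 e⁻), Mg2+ (Z=12, 10 e⁻), Na+ (Z=11, 10 e⁻), Rb+ (Z=37, 36 e⁻), Br- (Z=35, 36 e⁻). Al3+ < Mg2+ (both 10 e⁻, Z=13>12); Mg2+ < Na+ (both 10 e⁻, Z=12>11); Na+ < Rb+ (same group, period 3 vs 5); Rb+ < Br- (both 36 e⁻, Z=37>35).
Placing each against Rb+: smaller — Al3+, Mg2+, Na+; larger — Br-. That's 1.

1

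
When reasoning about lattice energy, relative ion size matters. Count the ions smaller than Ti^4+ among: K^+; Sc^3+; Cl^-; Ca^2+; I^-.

0

Work out protons and electrons: Ti^4+ has 18 e⁻ (Z=22), Sc^3+ has 18 e⁻ (Z=21), Ca^2+ has 18 e⁻ (Z=20), K^+ has 18 e⁻ (Z=19), Cl^- has 18 e⁻ (Z=17), I^- has 54 e⁻ (Z=53). Ti^4+ < Sc^3+ (isoelectronic, higher Z=22 is smaller); Sc^3+ < Ca^2+ (isoelectronic, higher Z=21 is smaller); Ca^2+ < K^+ (both 18 e⁻, Z=20>19); K^+ < Cl^- (isoelectronic, higher Z=19 is smaller); Cl^- < I^- (same group, 2 shells fewer).
Ordering all of them (including Ti^4+) by radius gives Ti^4+ < Sc^3+ < Ca^2+ < K^+ < Cl^- < I^-. So 0 are smaller.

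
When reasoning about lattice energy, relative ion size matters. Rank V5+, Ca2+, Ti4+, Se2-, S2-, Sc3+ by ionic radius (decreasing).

Se2- > S2- > Ca2+ > Sc3+ > Ti4+ > V5+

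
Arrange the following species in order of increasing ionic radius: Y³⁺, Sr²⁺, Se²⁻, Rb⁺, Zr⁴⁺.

Zr⁴⁺ < Y³⁺ < Sr²⁺ < Rb⁺ < Se²⁻

Isoelectronic series (36 e⁻ each). Size is set by nuclear charge: more protons means a smaller ion. Zr⁴⁺ (Z=40), Y³⁺ (Z=39), Sr²⁺ (Z=38), Rb⁺ (Z=37), Se²⁻ (Z=34).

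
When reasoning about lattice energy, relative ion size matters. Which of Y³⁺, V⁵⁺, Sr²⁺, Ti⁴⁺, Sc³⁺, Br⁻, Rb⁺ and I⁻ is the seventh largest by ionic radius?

Ti⁴⁺

Tabulating Z and e⁻: V⁵⁺ has 18 e⁻ (Z=23), Ti⁴⁺ has 18 e⁻ (Z=22), Sc³⁺ has 18 e⁻ (Z=21), Y³⁺ has 36 e⁻ (Z=39), Sr²⁺ has 36 e⁻ (Z=38), Rb⁺ has 36 e⁻ (Z=37), Br⁻ has 36 e⁻ (Z=35), I⁻ has 54 e⁻ (Z=53). V⁵⁺ < Ti⁴⁺ (both 18 e⁻, Z=23>22); Ti⁴⁺ < Sc³⁺ (both 18 e⁻, Z=22>21); Sc³⁺ < Y³⁺ (same group, 1 shell fewer); Y³⁺ < Sr²⁺ (both 36 e⁻, Z=39>38); Sr²⁺ < Rb⁺ (both 36 e⁻, Z=38>37); Rb⁺ < Br⁻ (both 36 e⁻, Z=37>35); Br⁻ < I⁻ (same group, 1 shell fewer).
Ordering: V⁵⁺ < Ti⁴⁺ < Sc³⁺ < Y³⁺ < Sr²⁺ < Rb⁺ < Br⁻ < I⁻. The seventh largest is Ti⁴⁺.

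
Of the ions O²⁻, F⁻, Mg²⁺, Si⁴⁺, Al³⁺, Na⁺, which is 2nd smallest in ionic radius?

All of these have 10 electrons (isoelectronic). With the same electron cloud, the ion with the most protons pulls it in tightest. Nuclear charges: Si⁴⁺ (Z=14), Al³⁺ (Z=13), Mg²⁺ (Z=12), Na⁺ (Z=11), F⁻ (Z=9), O²⁻ (Z=8). Highest Z is smallest.
That gives Si⁴⁺ < Al³⁺ < Mg²⁺ < Na⁺ < F⁻ < O²⁻. From the smallest end, number 2 is Al³⁺.

Al³⁺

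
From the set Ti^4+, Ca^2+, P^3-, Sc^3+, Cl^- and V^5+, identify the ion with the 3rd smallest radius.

Isoelectronic series (18 e⁻ each). Size is set by nuclear charge: more protons means a smaller ion. V^5+ (Z=23), Ti^4+ (Z=22), Sc^3+ (Z=21), Ca^2+ (Z=20), Cl^- (Z=17), P^3- (Z=15).
Ordering: V^5+ < Ti^4+ < Sc^3+ < Ca^2+ < Cl^- < P^3-. The 3rd smallest is Sc^3+.

Sc^3+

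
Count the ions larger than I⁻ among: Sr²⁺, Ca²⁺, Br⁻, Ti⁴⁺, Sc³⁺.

0

Work out protons and electrons: Ti⁴⁺ (Z=22, 18 e⁻), Sc³⁺ (Z=21, 18 e⁻), Ca²⁺ (Z=20, 18 e⁻), Sr²⁺ (Z=38, 36 e⁻), Br⁻ (Z=35, 36 e⁻), I⁻ (Z=53, 54 e⁻). Ti⁴⁺ < Sc³⁺ (isoelectronic, higher Z=22 is smaller); Sc³⁺ < Ca²⁺ (isoelectronic, higher Z=21 is smaller); Ca²⁺ < Sr²⁺ (same group, period 4 vs 5); Sr²⁺ < Br⁻ (both 36 e⁻, Z=38>35); Br⁻ < I⁻ (same group, 1 shell fewer).
Overall: Ti⁴⁺ < Sc³⁺ < Ca²⁺ < Sr²⁺ < Br⁻ < I⁻. I⁻ has 5 below it and 0 above. So 0 are larger.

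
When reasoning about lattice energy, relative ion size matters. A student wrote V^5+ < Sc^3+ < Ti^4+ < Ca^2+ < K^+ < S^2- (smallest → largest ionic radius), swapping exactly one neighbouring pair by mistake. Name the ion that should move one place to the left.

Ti^4+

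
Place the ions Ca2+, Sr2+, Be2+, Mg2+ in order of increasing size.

These ions sit in one column with identical charge. Each step down the periodic table adds a principal shell, increasing the radius.

Be2+ < Mg2+ < Ca2+ < Sr2+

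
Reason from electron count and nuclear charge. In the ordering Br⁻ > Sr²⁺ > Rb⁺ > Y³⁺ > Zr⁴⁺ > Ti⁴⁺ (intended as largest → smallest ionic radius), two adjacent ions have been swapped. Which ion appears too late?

Compare adjacent ions: both have 36 electrons but Z(Sr)=38 > Z(Rb)=37, so Sr²⁺ should be the smaller of the two — yet in this decreasing list Sr²⁺ sits before Rb⁺. Nothing else is reversed, so Rb⁺ should move one place to the left.

Rb⁺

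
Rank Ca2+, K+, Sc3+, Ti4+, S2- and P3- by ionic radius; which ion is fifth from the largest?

Sc3+

All of these have 18 electrons (isoelectronic). With the same electron cloud, the ion with the most protons pulls it in tightest. Nuclear charges: Ti4+ (Z=22), Sc3+ (Z=21), Ca2+ (Z=20), K+ (Z=19), S2- (Z=16), P3- (Z=15). Highest Z is smallest.
That gives Ti4+ < Sc3+ < Ca2+ < K+ < S2- < P3-. From the largest end, number 5 is Sc3+.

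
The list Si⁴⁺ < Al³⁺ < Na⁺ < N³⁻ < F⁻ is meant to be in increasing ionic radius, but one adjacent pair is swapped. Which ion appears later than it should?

F⁻

The pair N³⁻, F⁻ is the wrong way round — they are isoelectronic (10 e⁻) and F has more protons than N (9 vs 7), making F⁻ smaller. All other adjacent pairs agree with periodic trends, so F⁻ is the misplaced ion.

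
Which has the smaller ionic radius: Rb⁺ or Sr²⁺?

Each ion has 36 electrons. The ranking follows nuclear charge in reverse — greater Z gives a smaller radius. Sr²⁺ (Z=38), Rb⁺ (Z=37).

Sr²⁺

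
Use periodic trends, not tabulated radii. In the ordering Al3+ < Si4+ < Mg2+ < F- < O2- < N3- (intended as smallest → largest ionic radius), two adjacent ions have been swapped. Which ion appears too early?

The pair Al3+, Si4+ is the wrong way round — Si4+ and Al3+ share 10 electrons; the higher nuclear charge on Si (Z=14) contracts it more, so Si4+ < Al3+. All other adjacent pairs agree with periodic trends, so Al3+ is the misplaced ion.

Al3+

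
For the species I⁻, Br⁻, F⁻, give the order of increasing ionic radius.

F⁻ < Br⁻ < I⁻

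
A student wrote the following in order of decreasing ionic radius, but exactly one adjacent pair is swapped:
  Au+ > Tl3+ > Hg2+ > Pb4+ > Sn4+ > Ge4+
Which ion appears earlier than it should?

Scanning neighbour by neighbour, only Tl3+/Hg2+ violates a trend: Tl3+ and Hg2+ share 78 electrons; the higher nuclear charge on Tl (Z=81) contracts it more, so Tl3+ < Hg2+. That makes Tl3+ the one sitting a position early relative to where it belongs.

Tl3+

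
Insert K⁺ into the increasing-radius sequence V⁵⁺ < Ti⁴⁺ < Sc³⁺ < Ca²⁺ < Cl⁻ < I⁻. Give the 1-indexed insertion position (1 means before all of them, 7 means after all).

Work out protons and electrons: V⁵⁺ has 18 e⁻ (Z=23), Ti⁴⁺ has 18 e⁻ (Z=22), Sc³⁺ has 18 e⁻ (Z=21), Ca²⁺ has 18 e⁻ (Z=20), K⁺ has 18 e⁻ (Z=19), Cl⁻ has 18 e⁻ (Z=17), I⁻ has 54 e⁻ (Z=53). V⁵⁺ < Ti⁴⁺ (isoelectronic, higher Z=23 is smaller); Ti⁴⁺ < Sc³⁺ (isoelectronic, higher Z=22 is smaller); Sc³⁺ < Ca²⁺ (both 18 e⁻, Z=21>20); Ca²⁺ < K⁺ (isoelectronic, higher Z=20 is smaller); K⁺ < Cl⁻ (both 18 e⁻, Z=19>17); Cl⁻ < I⁻ (same group, 2 shells fewer).
Putting K⁺ in gives V⁵⁺ < Ti⁴⁺ < Sc³⁺ < Ca²⁺ < K⁺ < Cl⁻ < I⁻; it lands at slot 5.

5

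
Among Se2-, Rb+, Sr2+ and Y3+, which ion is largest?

Se2-

Each ion has 36 electrons. The ranking follows nuclear charge in reverse — greater Z gives a smaller radius. Y3+ (Z=39), Sr2+ (Z=38), Rb+ (Z=37), Se2- (Z=34).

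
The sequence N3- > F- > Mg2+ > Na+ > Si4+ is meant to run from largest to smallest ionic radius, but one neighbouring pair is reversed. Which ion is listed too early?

Mg2+

Check each adjacent pair. Mg2+ and Na+ are reversed: they are isoelectronic (10 e⁻) and Mg has more protons than Na (12 vs 11), making Mg2+ smaller. No other neighbouring pair contradicts the periodic trends, so Mg2+ is the ion listed too early.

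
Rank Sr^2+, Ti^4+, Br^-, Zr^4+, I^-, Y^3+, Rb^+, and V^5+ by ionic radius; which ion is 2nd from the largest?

Work out protons and electrons: V^5+: 18 e⁻, Z=23, Ti^4+: 18 e⁻, Z=22, Zr^4+: 36 e⁻, Z=40, Y^3+: 36 e⁻, Z=39, Sr^2+: 36 e⁻, Z=38, Rb^+: 36 e⁻, Z=37, Br^-: 36 e⁻, Z=35, I^-: 54 e⁻, Z=53. V^5+ < Ti^4+ (both 18 e⁻, Z=23>22); Ti^4+ < Zr^4+ (same group, 1 shell fewer); Zr^4+ < Y^3+ (both 36 e⁻, Z=40>39); Y^3+ < Sr^2+ (isoelectronic, higher Z=39 is smaller); Sr^2+ < Rb^+ (isoelectronic, higher Z=38 is smaller); Rb^+ < Br^- (both 36 e⁻, Z=37>35); Br^- < I^- (same group, period 4 vs 5).
Full ascending order: V^5+ < Ti^4+ < Zr^4+ < Y^3+ < Sr^2+ < Rb^+ < Br^- < I^-. Counting from the largest, position 2 is Br^-.

Br^-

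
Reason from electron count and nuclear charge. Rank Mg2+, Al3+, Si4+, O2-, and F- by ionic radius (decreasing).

Each ion has 10 electrons. The ranking follows nuclear charge in reverse — greater Z gives a smaller radius. Si4+ (Z=14), Al3+ (Z=13), Mg2+ (Z=12), F- (Z=9), O2- (Z=8).

O2- > F- > Mg2+ > Al3+ > Si4+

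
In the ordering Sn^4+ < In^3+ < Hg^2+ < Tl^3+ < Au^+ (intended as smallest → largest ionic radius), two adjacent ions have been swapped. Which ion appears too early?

Hg^2+

Compare adjacent ions: Tl^3+ and Hg^2+ share 78 electrons; the higher nuclear charge on Tl (Z=81) contracts it more, so Tl^3+ < Hg^2+ — yet in this increasing list Hg^2+ sits before Tl^3+. Nothing else is reversed, so Hg^2+ should move one place to the right.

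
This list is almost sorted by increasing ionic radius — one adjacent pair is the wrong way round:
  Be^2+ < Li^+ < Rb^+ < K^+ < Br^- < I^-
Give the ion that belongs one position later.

Rb^+

Compare adjacent ions: K^+ and Rb^+ are in one column with the same charge; the lighter period-4 ion has one fewer shell and is smaller — yet in this increasing list Rb^+ sits before K^+. Nothing else is reversed, so Rb^+ should move one place to the right.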